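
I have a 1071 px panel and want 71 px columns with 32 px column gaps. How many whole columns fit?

k columns need k·71 + (k−1)·32 = k·103 − 32.
k·103 − 32 ≤ 1071 → k ≤ 1103 / 103 ≈ 10.71, so k = 10.

10 columns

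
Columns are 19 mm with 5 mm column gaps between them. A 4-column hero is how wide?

91 mm

Span of 4: 4·19 + 3·5 = 76 + 15 = 91 mm.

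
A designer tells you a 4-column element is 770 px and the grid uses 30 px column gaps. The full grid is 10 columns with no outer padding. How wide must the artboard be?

770 − 3·30 = 680; ÷4 gives c = 170 px.
Total width: 10·170 + 9·30 = 1970 px.

1970 px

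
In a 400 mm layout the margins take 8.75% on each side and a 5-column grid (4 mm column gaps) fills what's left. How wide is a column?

62.8 mm

Each margin = 8.75% of 400 = 35 mm; content = 400 − 2·35 = 330 mm.
5c + 4·4 = 330 → 5c = 314 → c = 62.8 mm.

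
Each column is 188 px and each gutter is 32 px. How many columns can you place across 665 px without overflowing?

3 columns

3 columns: 3·188 + 2·32 = 628 px ≤ 665.
4 columns: 848 px > 665. So 3.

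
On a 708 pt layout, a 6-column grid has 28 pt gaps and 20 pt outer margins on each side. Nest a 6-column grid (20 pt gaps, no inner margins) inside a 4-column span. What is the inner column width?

56 pt

Subtract both margins: 708 − 2·20 = 668 pt.
6 columns + 5 gaps: 6c + 5·28 = 668.
6c = 668 − 140 = 528, so c = 88 pt.
Span of 4: 4·88 + 3·28 = 352 + 84 = 436 pt.
6d + 5·20 = 436 → 6d = 336 → d = 56 pt.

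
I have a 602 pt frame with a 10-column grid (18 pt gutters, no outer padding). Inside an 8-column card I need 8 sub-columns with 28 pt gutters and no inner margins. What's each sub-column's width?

602 − 9·18 = 440; ÷10 gives c = 44 pt.
8-column span = 8·44 + 7·18 = 478 pt.
8d + 7·28 = 478 → 8d = 282 → d = 35.25 pt.

35.25 pt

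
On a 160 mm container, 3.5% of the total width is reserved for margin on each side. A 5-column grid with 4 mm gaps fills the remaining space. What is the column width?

160 × (1 − 2·3.5%) = 160 × 93% = 148.8 mm for the columns.
5 columns + 4 gaps: 5c + 4·4 = 148.8.
5c = 148.8 − 16 = 132.8, so c = 26.56 mm.

26.56 mm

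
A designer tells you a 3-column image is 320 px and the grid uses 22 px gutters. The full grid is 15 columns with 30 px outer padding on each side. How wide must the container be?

320 − 2·22 = 276; ÷3 gives c = 92 px.
Adding margins, columns and gutters: 60 + 1380 + 308 = 1748 px.

1748 px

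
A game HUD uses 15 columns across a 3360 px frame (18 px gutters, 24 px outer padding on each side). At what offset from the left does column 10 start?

2022 px

Content = 3360 − 2·24 = 3312 px.
15 columns + 14 gutters: 15c + 14·18 = 3312.
15c = 3312 − 252 = 3060, so c = 204 px.
Each column+gutter stride is 222 px; 9 of them past the 24 px margin is 24 + 1998 = 2022 px.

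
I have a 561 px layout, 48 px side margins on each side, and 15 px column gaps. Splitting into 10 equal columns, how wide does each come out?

33 px

Inside the margins: 561 − 96 = 465 px.
465 − 9·15 = 330; ÷10 gives c = 33 px.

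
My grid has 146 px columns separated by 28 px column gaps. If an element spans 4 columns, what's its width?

4-column span = 4·146 + 3·28 = 668 px.

668 px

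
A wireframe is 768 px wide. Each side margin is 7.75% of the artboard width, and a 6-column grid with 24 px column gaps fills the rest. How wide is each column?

88.16 px

Margins: 7.75% × 768 = 59.52 px each, so content = 768 − 119.04 = 648.96 px.
Subtracting 5 column gaps of 24 leaves 528.96 for 6 columns, so c = 88.16 px.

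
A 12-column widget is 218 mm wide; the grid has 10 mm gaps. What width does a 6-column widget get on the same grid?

12c + 11·10 = 218 → 12c = 108 → c = 9 mm.
6-column span = 6·9 + 5·10 = 104 mm.

104 mm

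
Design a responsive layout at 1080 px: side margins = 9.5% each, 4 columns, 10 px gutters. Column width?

211.2 px

1080 × (1 − 2·9.5%) = 1080 × 81% = 874.8 px for the columns.
4c + 3·10 = 874.8 → 4c = 844.8 → c = 211.2 px.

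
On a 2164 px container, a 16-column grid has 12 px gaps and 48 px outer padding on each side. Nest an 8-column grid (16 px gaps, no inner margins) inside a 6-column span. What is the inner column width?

Subtract both margins: 2164 − 2·48 = 2068 px.
16c + 15·12 = 2068 → 16c = 1888 → c = 118 px.
6 columns plus 5 gaps: 708 + 60 = 768 px.
8 columns + 7 gaps: 8d + 7·16 = 768.
8d = 768 − 112 = 656, so d = 82 px.

82 px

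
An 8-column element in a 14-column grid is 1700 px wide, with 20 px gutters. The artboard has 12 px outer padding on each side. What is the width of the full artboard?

8c + 7·20 = 1700 → 8c = 1560 → c = 195 px.
Total width: 2·12 + 14·195 + 13·20 = 3014 px.

3014 px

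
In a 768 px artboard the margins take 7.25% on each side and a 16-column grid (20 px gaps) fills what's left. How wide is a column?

Margins: 7.25% × 768 = 55.68 px each, so content = 768 − 111.36 = 656.64 px.
16 columns + 15 gaps: 16c + 15·20 = 656.64.
16c = 656.64 − 300 = 356.64, so c = 22.29 px.

22.29 px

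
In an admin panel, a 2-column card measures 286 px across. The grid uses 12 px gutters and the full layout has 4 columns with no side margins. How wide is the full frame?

584 px

Subtracting 1 gutter of 12 leaves 274 for 2 columns, so c = 137 px.
Total width: 4·137 + 3·12 = 584 px.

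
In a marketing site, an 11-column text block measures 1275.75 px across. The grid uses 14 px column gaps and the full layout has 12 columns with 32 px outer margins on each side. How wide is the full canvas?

Subtracting 10 column gaps of 14 leaves 1135.75 for 11 columns, so c = 103.25 px.
Canvas = 2·32 + 12·103.25 + 11·14 = 64 + 1239 + 154 = 1457 px.

1457 px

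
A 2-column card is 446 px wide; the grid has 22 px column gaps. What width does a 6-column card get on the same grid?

1382 px

446 − 1·22 = 424; ÷2 gives c = 212 px.
6 columns plus 5 column gaps: 1272 + 110 = 1382 px.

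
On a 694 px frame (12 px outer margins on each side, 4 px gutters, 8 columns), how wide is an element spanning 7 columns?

Inside the margins: 694 − 24 = 670 px.
Subtracting 7 gutters of 4 leaves 642 for 8 columns, so c = 80.25 px.
7-column span = 7·80.25 + 6·4 = 585.75 px.

585.75 px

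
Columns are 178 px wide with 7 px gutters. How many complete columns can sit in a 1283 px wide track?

Each extra column adds 178 + 7 = 185 px.
(1283 + 7) / 185 = 6.97, so 6 columns fit.

6 columns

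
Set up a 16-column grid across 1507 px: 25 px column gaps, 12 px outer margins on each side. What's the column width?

69.25 px

Content width = 1507 − 2·12 = 1483 px.
1483 − 15·25 = 1108; ÷16 gives c = 69.25 px.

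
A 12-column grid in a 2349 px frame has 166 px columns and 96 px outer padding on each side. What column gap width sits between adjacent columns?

15 px

Take off 192 px of margins, leaving 2157 px.
12 columns take 12·166 = 1992 px; remaining 165 splits into 11 column gaps.
g = 165 / 11 = 15 px.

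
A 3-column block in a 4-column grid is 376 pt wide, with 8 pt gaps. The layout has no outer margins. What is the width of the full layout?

504 pt

376 − 2·8 = 360; ÷3 gives c = 120 pt.
Layout = 4·120 + 3·8 = 480 + 24 = 504 pt.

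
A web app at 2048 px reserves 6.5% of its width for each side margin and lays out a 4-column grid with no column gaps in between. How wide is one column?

445.44 px

Margins: 6.5% × 2048 = 133.12 px each, so content = 2048 − 266.24 = 1781.76 px.
With no column gaps, each column is 1781.76/4 = 445.44 px.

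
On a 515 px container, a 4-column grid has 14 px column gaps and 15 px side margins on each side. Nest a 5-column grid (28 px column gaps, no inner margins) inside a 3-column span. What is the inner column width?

Inside the margins: 515 − 30 = 485 px.
4 columns + 3 column gaps: 4c + 3·14 = 485.
4c = 485 − 42 = 443, so c = 110.75 px.
Span of 3: 3·110.75 + 2·14 = 332.25 + 28 = 360.25 px.
5 columns + 4 column gaps: 5d + 4·28 = 360.25.
5d = 360.25 − 112 = 248.25, so d = 49.65 px.

49.65 px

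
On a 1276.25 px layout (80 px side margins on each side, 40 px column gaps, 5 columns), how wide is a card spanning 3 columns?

Subtract both margins: 1276.25 − 2·80 = 1116.25 px.
5c + 4·40 = 1116.25 → 5c = 956.25 → c = 191.25 px.
Span of 3: 3·191.25 + 2·40 = 573.75 + 80 = 653.75 px.

653.75 px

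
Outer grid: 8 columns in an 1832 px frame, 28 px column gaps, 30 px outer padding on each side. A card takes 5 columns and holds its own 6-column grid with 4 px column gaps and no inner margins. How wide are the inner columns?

Subtract both margins: 1832 − 2·30 = 1772 px.
8 columns + 7 column gaps: 8c + 7·28 = 1772.
8c = 1772 − 196 = 1576, so c = 197 px.
5 columns plus 4 column gaps: 985 + 112 = 1097 px.
Subtracting 5 column gaps of 4 leaves 1077 for 6 columns, so d = 179.5 px.

179.5 px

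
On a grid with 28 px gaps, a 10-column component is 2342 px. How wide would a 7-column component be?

2342 − 9·28 = 2090; ÷10 gives c = 209 px.
Span of 7: 7·209 + 6·28 = 1463 + 168 = 1631 px.

1631 px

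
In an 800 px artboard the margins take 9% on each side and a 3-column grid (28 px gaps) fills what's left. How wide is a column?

200 px

Each margin = 9% of 800 = 72 px; content = 800 − 2·72 = 656 px.
3 columns + 2 gaps: 3c + 2·28 = 656.
3c = 656 − 56 = 600, so c = 200 px.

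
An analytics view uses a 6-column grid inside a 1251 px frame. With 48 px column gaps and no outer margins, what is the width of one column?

Subtracting 5 column gaps of 48 leaves 1011 for 6 columns, so c = 168.5 px.

168.5 px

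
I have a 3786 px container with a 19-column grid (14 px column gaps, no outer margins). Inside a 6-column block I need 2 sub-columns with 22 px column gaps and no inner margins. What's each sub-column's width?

582 px

19 columns + 18 column gaps: 19c + 18·14 = 3786.
19c = 3786 − 252 = 3534, so c = 186 px.
6 columns plus 5 column gaps: 1116 + 70 = 1186 px.
1186 − 1·22 = 1164; ÷2 gives d = 582 px.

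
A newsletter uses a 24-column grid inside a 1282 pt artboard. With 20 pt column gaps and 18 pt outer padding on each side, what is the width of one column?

32.75 pt

Take off 36 pt of margins, leaving 1246 pt.
1246 − 23·20 = 786; ÷24 gives c = 32.75 pt.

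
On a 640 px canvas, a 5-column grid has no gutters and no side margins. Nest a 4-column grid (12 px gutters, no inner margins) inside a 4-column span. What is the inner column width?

5c = 640 → c = 128 px.
With no gutters, 4 columns span 4·128 = 512 px.
512 − 3·12 = 476; ÷4 gives d = 119 px.

119 px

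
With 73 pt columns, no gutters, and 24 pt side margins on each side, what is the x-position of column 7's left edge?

Column 7 starts at margin + 6·(column + gutter) = 24 + 6·73 = 462 pt.

462 pt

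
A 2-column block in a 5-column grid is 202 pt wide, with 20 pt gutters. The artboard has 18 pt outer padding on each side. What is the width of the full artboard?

Subtracting 1 gutter of 20 leaves 182 for 2 columns, so c = 91 pt.
Total width: 2·18 + 5·91 + 4·20 = 571 pt.

571 pt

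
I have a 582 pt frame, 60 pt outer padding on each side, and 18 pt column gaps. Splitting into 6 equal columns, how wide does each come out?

62 pt

Take off 120 pt of margins, leaving 462 pt.
6 columns + 5 column gaps: 6c + 5·18 = 462.
6c = 462 − 90 = 372, so c = 62 pt.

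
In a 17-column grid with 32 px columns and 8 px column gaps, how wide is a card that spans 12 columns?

472 px

12 columns plus 11 column gaps: 384 + 88 = 472 px.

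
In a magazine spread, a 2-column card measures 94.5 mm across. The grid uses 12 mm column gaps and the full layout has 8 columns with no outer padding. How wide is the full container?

Subtracting 1 column gap of 12 leaves 82.5 for 2 columns, so c = 41.25 mm.
Total width: 8·41.25 + 7·12 = 414 mm.

414 mm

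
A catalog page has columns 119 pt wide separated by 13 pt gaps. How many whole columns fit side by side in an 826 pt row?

6 columns: 6·119 + 5·13 = 779 pt ≤ 826.
7 columns: 911 pt > 826. So 6.

6 columns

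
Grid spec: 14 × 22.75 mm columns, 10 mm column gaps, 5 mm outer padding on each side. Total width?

Adding margins, columns and gutters: 10 + 318.5 + 130 = 458.5 mm.

458.5 mm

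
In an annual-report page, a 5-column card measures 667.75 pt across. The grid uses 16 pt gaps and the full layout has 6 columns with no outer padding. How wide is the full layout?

804.5 pt

Subtracting 4 gaps of 16 leaves 603.75 for 5 columns, so c = 120.75 pt.
Total width: 6·120.75 + 5·16 = 804.5 pt.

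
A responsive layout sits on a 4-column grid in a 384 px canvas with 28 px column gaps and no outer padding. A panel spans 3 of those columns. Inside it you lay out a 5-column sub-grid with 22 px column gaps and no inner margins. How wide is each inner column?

38.6 px

384 − 3·28 = 300; ÷4 gives c = 75 px.
Span of 3: 3·75 + 2·28 = 225 + 56 = 281 px.
281 − 4·22 = 193; ÷5 gives d = 38.6 px.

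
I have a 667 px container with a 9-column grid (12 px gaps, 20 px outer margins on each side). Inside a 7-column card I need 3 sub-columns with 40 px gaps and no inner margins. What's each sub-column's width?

Take off 40 px of margins, leaving 627 px.
Subtracting 8 gaps of 12 leaves 531 for 9 columns, so c = 59 px.
7-column span = 7·59 + 6·12 = 485 px.
Subtracting 2 gaps of 40 leaves 405 for 3 columns, so d = 135 px.

135 px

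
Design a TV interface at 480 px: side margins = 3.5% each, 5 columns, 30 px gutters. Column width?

Each margin = 3.5% of 480 = 16.8 px; content = 480 − 2·16.8 = 446.4 px.
Subtracting 4 gutters of 30 leaves 326.4 for 5 columns, so c = 65.28 px.

65.28 px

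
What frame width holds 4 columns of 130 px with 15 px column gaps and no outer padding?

565 px

Total width: 4·130 + 3·15 = 565 px.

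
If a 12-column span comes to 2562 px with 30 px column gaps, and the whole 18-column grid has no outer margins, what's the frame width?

Subtracting 11 column gaps of 30 leaves 2232 for 12 columns, so c = 186 px.
Total width: 18·186 + 17·30 = 3858 px.

3858 px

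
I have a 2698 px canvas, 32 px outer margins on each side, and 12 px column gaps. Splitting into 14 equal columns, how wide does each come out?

Content width = 2698 − 2·32 = 2634 px.
Subtracting 13 column gaps of 12 leaves 2478 for 14 columns, so c = 177 px.

177 px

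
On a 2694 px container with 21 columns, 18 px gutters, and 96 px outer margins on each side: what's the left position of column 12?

Take off 192 px of margins, leaving 2502 px.
Subtracting 20 gutters of 18 leaves 2142 for 21 columns, so c = 102 px.
Before column 12: the margin + 11 columns + 11 gutters.
Offset = 96 + 11·(102 + 18) = 96 + 1320 = 1416 px.

1416 px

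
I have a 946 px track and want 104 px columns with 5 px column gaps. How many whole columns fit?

k columns need k·104 + (k−1)·5 = k·109 − 5.
k·109 − 5 ≤ 946 → k ≤ 951 / 109 ≈ 8.72, so k = 8.

8 columns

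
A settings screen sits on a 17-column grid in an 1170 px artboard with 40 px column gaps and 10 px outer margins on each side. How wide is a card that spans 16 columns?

Subtract both margins: 1170 − 2·10 = 1150 px.
Subtracting 16 column gaps of 40 leaves 510 for 17 columns, so c = 30 px.
16-column span = 16·30 + 15·40 = 1080 px.

1080 px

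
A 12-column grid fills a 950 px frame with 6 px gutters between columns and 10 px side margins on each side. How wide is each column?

Subtract both margins: 950 − 2·10 = 930 px.
12 columns + 11 gutters: 12c + 11·6 = 930.
12c = 930 − 66 = 864, so c = 72 px.

72 px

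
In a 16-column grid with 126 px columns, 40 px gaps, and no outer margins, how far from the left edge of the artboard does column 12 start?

1826 px

Each column+gutter stride is 166 px; with no margin, 11 of them is 1826 px.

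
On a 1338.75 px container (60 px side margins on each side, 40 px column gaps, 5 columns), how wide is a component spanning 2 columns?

Inside the margins: 1338.75 − 120 = 1218.75 px.
Subtracting 4 column gaps of 40 leaves 1058.75 for 5 columns, so c = 211.75 px.
Span of 2: 2·211.75 + 1·40 = 423.5 + 40 = 463.5 px.

463.5 px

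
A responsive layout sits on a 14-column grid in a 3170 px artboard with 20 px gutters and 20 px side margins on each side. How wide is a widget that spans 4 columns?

Inside the margins: 3170 − 40 = 3130 px.
Subtracting 13 gutters of 20 leaves 2870 for 14 columns, so c = 205 px.
4-column span = 4·205 + 3·20 = 880 px.

880 px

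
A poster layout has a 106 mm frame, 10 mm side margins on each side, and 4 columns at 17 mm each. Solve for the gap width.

6 mm

Content width = 106 − 2·10 = 86 mm.
4 columns take 4·17 = 68 mm; remaining 18 splits into 3 gaps.
g = 18 / 3 = 6 mm.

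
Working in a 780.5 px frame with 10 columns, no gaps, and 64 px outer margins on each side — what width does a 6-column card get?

391.5 px

Inside the margins: 780.5 − 128 = 652.5 px.
10c = 652.5 → c = 65.25 px.
6-column span = 6·65.25 = 391.5 px.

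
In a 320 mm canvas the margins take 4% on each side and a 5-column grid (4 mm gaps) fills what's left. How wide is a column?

55.68 mm

Margins: 4% × 320 = 12.8 mm each, so content = 320 − 25.6 = 294.4 mm.
294.4 − 4·4 = 278.4; ÷5 gives c = 55.68 mm.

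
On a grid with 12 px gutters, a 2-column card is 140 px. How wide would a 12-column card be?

140 − 1·12 = 128; ÷2 gives c = 64 px.
Span of 12: 12·64 + 11·12 = 768 + 132 = 900 px.

900 px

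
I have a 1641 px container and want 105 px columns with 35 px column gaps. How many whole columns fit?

11 columns

11 columns: 11·105 + 10·35 = 1505 px ≤ 1641.
12 columns: 1645 px > 1641. So 11.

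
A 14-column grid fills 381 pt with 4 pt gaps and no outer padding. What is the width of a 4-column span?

14 columns + 13 gaps: 14c + 13·4 = 381.
14c = 381 − 52 = 329, so c = 23.5 pt.
Span of 4: 4·23.5 + 3·4 = 94 + 12 = 106 pt.

106 pt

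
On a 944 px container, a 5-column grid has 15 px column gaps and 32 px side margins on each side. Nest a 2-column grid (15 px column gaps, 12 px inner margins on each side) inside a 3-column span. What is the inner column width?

Outer content = 944 − 2·32 = 880 px.
Subtracting 4 column gaps of 15 leaves 820 for 5 columns, so c = 164 px.
Span of 3: 3·164 + 2·15 = 492 + 30 = 522 px.
Inner content = 522 − 2·12 = 498 px.
Subtracting 1 column gap of 15 leaves 483 for 2 columns, so d = 241.5 px.

241.5 px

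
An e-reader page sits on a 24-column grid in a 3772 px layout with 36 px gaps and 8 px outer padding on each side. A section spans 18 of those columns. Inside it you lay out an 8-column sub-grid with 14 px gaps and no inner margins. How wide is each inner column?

Inside the margins: 3772 − 16 = 3756 px.
24c + 23·36 = 3756 → 24c = 2928 → c = 122 px.
Span of 18: 18·122 + 17·36 = 2196 + 612 = 2808 px.
8d + 7·14 = 2808 → 8d = 2710 → d = 338.75 px.

338.75 px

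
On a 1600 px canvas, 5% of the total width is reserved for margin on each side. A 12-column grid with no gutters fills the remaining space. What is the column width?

1600 × (1 − 2·5%) = 1600 × 90% = 1440 px for the columns.
12c = 1440 → c = 120 px.

120 px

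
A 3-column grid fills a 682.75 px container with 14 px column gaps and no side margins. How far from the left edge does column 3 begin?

464.5 px

3 columns + 2 column gaps: 3c + 2·14 = 682.75.
3c = 682.75 − 28 = 654.75, so c = 218.25 px.
Each column+gutter stride is 232.25 px; with no margin, 2 of them is 464.5 px.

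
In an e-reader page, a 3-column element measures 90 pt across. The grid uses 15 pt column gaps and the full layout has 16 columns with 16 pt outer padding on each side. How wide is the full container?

577 pt

3c + 2·15 = 90 → 3c = 60 → c = 20 pt.
Adding margins, columns and gutters: 32 + 320 + 225 = 577 pt.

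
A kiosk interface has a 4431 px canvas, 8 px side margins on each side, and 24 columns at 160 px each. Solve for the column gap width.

25 px

Take off 16 px of margins, leaving 4415 px.
Columns use 3840 px, leaving 575 px across 23 column gaps = 25 px each.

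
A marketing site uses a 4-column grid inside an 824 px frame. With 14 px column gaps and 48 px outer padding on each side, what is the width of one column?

Take off 96 px of margins, leaving 728 px.
4 columns + 3 column gaps: 4c + 3·14 = 728.
4c = 728 − 42 = 686, so c = 171.5 px.

171.5 px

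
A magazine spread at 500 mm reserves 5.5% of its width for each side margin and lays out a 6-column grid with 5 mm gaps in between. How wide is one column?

Each margin = 5.5% of 500 = 27.5 mm; content = 500 − 2·27.5 = 445 mm.
445 − 5·5 = 420; ÷6 gives c = 70 mm.

70 mm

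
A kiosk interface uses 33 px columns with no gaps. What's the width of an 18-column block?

With no gaps, 18 columns span 18·33 = 594 px.

594 px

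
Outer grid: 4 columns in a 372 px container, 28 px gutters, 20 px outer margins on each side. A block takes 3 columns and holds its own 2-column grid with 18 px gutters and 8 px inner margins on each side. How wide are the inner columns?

Inside the margins: 372 − 40 = 332 px.
Subtracting 3 gutters of 28 leaves 248 for 4 columns, so c = 62 px.
3-column span = 3·62 + 2·28 = 242 px.
Inner content = 242 − 2·8 = 226 px.
Subtracting 1 gutter of 18 leaves 208 for 2 columns, so d = 104 px.

104 px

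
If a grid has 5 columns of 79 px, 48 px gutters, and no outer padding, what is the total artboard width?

587 px

Total width: 5·79 + 4·48 = 587 px.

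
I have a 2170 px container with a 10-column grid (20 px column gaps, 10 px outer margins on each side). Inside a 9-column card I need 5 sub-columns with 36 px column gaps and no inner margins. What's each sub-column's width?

Take off 20 px of margins, leaving 2150 px.
2150 − 9·20 = 1970; ÷10 gives c = 197 px.
9-column span = 9·197 + 8·20 = 1933 px.
Subtracting 4 column gaps of 36 leaves 1789 for 5 columns, so d = 357.8 px.

357.8 px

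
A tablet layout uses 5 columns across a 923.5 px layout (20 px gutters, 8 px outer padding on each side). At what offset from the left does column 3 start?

379 px

Content = 923.5 − 2·8 = 907.5 px.
907.5 − 4·20 = 827.5; ÷5 gives c = 165.5 px.
Before column 3: the margin + 2 columns + 2 gutters.
Offset = 8 + 2·(165.5 + 20) = 8 + 371 = 379 px.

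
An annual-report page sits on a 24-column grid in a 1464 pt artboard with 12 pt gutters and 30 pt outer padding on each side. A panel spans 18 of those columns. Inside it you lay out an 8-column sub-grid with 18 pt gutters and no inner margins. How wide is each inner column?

Inside the margins: 1464 − 60 = 1404 pt.
24c + 23·12 = 1404 → 24c = 1128 → c = 47 pt.
18 columns plus 17 gutters: 846 + 204 = 1050 pt.
8d + 7·18 = 1050 → 8d = 924 → d = 115.5 pt.

115.5 pt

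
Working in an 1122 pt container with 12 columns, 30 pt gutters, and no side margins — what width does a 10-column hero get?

930 pt

1122 − 11·30 = 792; ÷12 gives c = 66 pt.
10-column span = 10·66 + 9·30 = 930 pt.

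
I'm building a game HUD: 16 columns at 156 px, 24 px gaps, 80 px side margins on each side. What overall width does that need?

3016 px

Total width: 2·80 + 16·156 + 15·24 = 3016 px.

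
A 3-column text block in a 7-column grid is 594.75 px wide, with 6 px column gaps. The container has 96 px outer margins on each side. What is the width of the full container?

Subtracting 2 column gaps of 6 leaves 582.75 for 3 columns, so c = 194.25 px.
Adding margins, columns and gutters: 192 + 1359.75 + 36 = 1587.75 px.

1587.75 px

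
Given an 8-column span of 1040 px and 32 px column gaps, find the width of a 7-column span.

906 px

1040 − 7·32 = 816; ÷8 gives c = 102 px.
7 columns plus 6 column gaps: 714 + 192 = 906 px.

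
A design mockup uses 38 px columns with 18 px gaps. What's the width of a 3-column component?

150 px

Span of 3: 3·38 + 2·18 = 114 + 36 = 150 px.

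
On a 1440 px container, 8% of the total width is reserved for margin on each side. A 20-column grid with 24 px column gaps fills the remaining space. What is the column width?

Margins: 8% × 1440 = 115.2 px each, so content = 1440 − 230.4 = 1209.6 px.
1209.6 − 19·24 = 753.6; ÷20 gives c = 37.68 px.

37.68 px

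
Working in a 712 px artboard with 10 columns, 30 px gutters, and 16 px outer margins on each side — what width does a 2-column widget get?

Inside the margins: 712 − 32 = 680 px.
10 columns + 9 gutters: 10c + 9·30 = 680.
10c = 680 − 270 = 410, so c = 41 px.
2-column span = 2·41 + 1·30 = 112 px.

112 px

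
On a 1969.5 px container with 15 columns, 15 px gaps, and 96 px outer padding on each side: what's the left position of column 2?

Take off 192 px of margins, leaving 1777.5 px.
15 columns + 14 gaps: 15c + 14·15 = 1777.5.
15c = 1777.5 − 210 = 1567.5, so c = 104.5 px.
Column 2 starts at margin + 1·(column + gutter) = 96 + 1·119.5 = 215.5 px.

215.5 px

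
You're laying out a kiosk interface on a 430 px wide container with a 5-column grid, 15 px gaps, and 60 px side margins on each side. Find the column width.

Subtract both margins: 430 − 2·60 = 310 px.
Subtracting 4 gaps of 15 leaves 250 for 5 columns, so c = 50 px.

50 px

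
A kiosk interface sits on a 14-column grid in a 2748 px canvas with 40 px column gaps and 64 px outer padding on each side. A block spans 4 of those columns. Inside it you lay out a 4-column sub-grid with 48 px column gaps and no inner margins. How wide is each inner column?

144 px

Take off 128 px of margins, leaving 2620 px.
14 columns + 13 column gaps: 14c + 13·40 = 2620.
14c = 2620 − 520 = 2100, so c = 150 px.
4 columns plus 3 column gaps: 600 + 120 = 720 px.
4d + 3·48 = 720 → 4d = 576 → d = 144 px.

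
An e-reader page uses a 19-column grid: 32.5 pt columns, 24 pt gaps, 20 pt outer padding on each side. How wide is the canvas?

1089.5 pt

Adding margins, columns and gutters: 40 + 617.5 + 432 = 1089.5 pt.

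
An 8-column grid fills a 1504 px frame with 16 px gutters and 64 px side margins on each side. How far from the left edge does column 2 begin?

Content = 1504 − 2·64 = 1376 px.
Subtracting 7 gutters of 16 leaves 1264 for 8 columns, so c = 158 px.
Column 2 starts at margin + 1·(column + gutter) = 64 + 1·174 = 238 px.

238 px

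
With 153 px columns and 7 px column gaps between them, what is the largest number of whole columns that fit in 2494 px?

15 columns

k columns need k·153 + (k−1)·7 = k·160 − 7.
k·160 − 7 ≤ 2494 → k ≤ 2501 / 160 ≈ 15.63, so k = 15.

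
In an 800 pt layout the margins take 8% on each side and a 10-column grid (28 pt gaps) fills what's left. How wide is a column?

800 × (1 − 2·8%) = 800 × 84% = 672 pt for the columns.
10c + 9·28 = 672 → 10c = 420 → c = 42 pt.

42 pt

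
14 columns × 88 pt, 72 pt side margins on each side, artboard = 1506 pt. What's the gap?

Take off 144 pt of margins, leaving 1362 pt.
14 columns take 14·88 = 1232 pt; remaining 130 splits into 13 gaps.
g = 130 / 13 = 10 pt.

10 pt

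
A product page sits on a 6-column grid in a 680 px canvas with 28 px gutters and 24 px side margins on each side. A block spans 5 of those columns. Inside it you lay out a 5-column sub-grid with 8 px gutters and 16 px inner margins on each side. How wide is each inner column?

91.6 px

Take off 48 px of margins, leaving 632 px.
6 columns + 5 gutters: 6c + 5·28 = 632.
6c = 632 − 140 = 492, so c = 82 px.
5 columns plus 4 gutters: 410 + 112 = 522 px.
Inner content = 522 − 2·16 = 490 px.
5d + 4·8 = 490 → 5d = 458 → d = 91.6 px.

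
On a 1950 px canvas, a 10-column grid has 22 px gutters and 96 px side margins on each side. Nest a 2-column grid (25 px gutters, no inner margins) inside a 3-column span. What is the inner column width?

243.5 px

Subtract both margins: 1950 − 2·96 = 1758 px.
10c + 9·22 = 1758 → 10c = 1560 → c = 156 px.
Span of 3: 3·156 + 2·22 = 468 + 44 = 512 px.
2d + 1·25 = 512 → 2d = 487 → d = 243.5 px.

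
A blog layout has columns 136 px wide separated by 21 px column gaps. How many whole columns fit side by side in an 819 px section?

Each extra column adds 136 + 21 = 157 px.
(819 + 21) / 157 = 5.35, so 5 columns fit.

5 columns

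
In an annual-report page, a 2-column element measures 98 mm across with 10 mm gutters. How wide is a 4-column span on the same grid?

2c + 1·10 = 98 → 2c = 88 → c = 44 mm.
Span of 4: 4·44 + 3·10 = 176 + 30 = 206 mm.

206 mm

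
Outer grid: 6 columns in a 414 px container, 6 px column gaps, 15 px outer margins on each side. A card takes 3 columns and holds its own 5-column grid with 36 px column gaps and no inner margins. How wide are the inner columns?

9 px

Inside the margins: 414 − 30 = 384 px.
Subtracting 5 column gaps of 6 leaves 354 for 6 columns, so c = 59 px.
Span of 3: 3·59 + 2·6 = 177 + 12 = 189 px.
5d + 4·36 = 189 → 5d = 45 → d = 9 px.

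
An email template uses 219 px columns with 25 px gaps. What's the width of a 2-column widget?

463 px

2 columns plus 1 gap: 438 + 25 = 463 px.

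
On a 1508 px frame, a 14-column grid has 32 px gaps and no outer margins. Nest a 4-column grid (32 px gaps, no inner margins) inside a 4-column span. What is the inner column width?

Subtracting 13 gaps of 32 leaves 1092 for 14 columns, so c = 78 px.
4 columns plus 3 gaps: 312 + 96 = 408 px.
4 columns + 3 gaps: 4d + 3·32 = 408.
4d = 408 − 96 = 312, so d = 78 px.

78 px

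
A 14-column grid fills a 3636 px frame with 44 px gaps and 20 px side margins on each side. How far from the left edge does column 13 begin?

Inside the margins: 3636 − 40 = 3596 px.
3596 − 13·44 = 3024; ÷14 gives c = 216 px.
Each column+gutter stride is 260 px; 12 of them past the 20 px margin is 20 + 3120 = 3140 px.

3140 px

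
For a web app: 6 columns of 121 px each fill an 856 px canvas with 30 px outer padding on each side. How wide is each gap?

14 px

Take off 60 px of margins, leaving 796 px.
Columns use 726 px, leaving 70 px across 5 gaps = 14 px each.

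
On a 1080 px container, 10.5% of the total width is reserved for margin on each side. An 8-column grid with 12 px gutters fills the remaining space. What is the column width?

96.15 px

1080 × (1 − 2·10.5%) = 1080 × 79% = 853.2 px for the columns.
853.2 − 7·12 = 769.2; ÷8 gives c = 96.15 px.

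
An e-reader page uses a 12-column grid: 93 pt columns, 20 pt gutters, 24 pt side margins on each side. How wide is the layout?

Layout = 2·24 + 12·93 + 11·20 = 48 + 1116 + 220 = 1384 pt.

1384 pt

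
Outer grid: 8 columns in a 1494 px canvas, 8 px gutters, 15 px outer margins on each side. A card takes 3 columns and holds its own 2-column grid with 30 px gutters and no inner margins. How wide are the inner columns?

Subtract both margins: 1494 − 2·15 = 1464 px.
1464 − 7·8 = 1408; ÷8 gives c = 176 px.
3-column span = 3·176 + 2·8 = 544 px.
Subtracting 1 gutter of 30 leaves 514 for 2 columns, so d = 257 px.

257 px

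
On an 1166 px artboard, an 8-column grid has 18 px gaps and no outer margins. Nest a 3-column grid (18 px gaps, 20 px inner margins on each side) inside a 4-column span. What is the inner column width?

166 px

Subtracting 7 gaps of 18 leaves 1040 for 8 columns, so c = 130 px.
4-column span = 4·130 + 3·18 = 574 px.
Inner content = 574 − 2·20 = 534 px.
Subtracting 2 gaps of 18 leaves 498 for 3 columns, so d = 166 px.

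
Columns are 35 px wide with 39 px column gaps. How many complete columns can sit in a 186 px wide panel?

3 columns

k columns need k·35 + (k−1)·39 = k·74 − 39.
k·74 − 39 ≤ 186 → k ≤ 225 / 74 ≈ 3.04, so k = 3.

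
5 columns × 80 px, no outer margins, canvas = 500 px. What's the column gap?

25 px

Columns use 400 px, leaving 100 px across 4 column gaps = 25 px each.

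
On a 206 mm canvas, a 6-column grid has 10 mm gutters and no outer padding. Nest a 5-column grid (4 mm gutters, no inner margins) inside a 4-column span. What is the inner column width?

23.6 mm

6 columns + 5 gutters: 6c + 5·10 = 206.
6c = 206 − 50 = 156, so c = 26 mm.
Span of 4: 4·26 + 3·10 = 104 + 30 = 134 mm.
134 − 4·4 = 118; ÷5 gives d = 23.6 mm.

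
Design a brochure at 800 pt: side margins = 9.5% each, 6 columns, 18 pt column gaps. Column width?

93 pt

Margins: 9.5% × 800 = 76 pt each, so content = 800 − 152 = 648 pt.
Subtracting 5 column gaps of 18 leaves 558 for 6 columns, so c = 93 pt.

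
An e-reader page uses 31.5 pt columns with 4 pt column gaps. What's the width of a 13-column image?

457.5 pt

Span of 13: 13·31.5 + 12·4 = 409.5 + 48 = 457.5 pt.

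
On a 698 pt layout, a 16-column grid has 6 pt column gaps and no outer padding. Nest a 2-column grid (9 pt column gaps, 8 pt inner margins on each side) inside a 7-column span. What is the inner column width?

16 columns + 15 column gaps: 16c + 15·6 = 698.
16c = 698 − 90 = 608, so c = 38 pt.
Span of 7: 7·38 + 6·6 = 266 + 36 = 302 pt.
Inner content = 302 − 2·8 = 286 pt.
286 − 1·9 = 277; ÷2 gives d = 138.5 pt.

138.5 pt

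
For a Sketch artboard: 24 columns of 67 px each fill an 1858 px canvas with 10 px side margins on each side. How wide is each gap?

10 px

Take off 20 px of margins, leaving 1838 px.
24 columns take 24·67 = 1608 px; remaining 230 splits into 23 gaps.
g = 230 / 23 = 10 px.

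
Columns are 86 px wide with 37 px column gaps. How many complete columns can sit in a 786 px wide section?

6 columns: 6·86 + 5·37 = 701 px ≤ 786.
7 columns: 824 px > 786. So 6.

6 columns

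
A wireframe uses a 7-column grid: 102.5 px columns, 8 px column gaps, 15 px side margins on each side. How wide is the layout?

795.5 px

Layout = 2·15 + 7·102.5 + 6·8 = 30 + 717.5 + 48 = 795.5 px.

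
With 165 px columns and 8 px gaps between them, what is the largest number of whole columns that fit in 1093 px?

6 columns

6 columns: 6·165 + 5·8 = 1030 px ≤ 1093.
7 columns: 1203 px > 1093. So 6.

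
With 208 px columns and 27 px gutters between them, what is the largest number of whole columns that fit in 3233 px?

13 columns: 13·208 + 12·27 = 3028 px ≤ 3233.
14 columns: 3263 px > 3233. So 13.

13 columns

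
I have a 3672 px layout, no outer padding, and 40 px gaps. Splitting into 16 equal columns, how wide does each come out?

192 px

Subtracting 15 gaps of 40 leaves 3072 for 16 columns, so c = 192 px.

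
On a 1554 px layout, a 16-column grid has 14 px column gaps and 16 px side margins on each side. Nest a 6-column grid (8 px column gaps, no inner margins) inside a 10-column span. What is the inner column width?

Take off 32 px of margins, leaving 1522 px.
16c + 15·14 = 1522 → 16c = 1312 → c = 82 px.
10-column span = 10·82 + 9·14 = 946 px.
6d + 5·8 = 946 → 6d = 906 → d = 151 px.

151 px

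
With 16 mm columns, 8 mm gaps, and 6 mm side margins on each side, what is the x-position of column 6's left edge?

Column 6 starts at margin + 5·(column + gutter) = 6 + 5·24 = 126 mm.

126 mm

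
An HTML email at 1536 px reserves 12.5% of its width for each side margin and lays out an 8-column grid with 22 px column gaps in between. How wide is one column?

124.75 px

1536 × (1 − 2·12.5%) = 1536 × 75% = 1152 px for the columns.
1152 − 7·22 = 998; ÷8 gives c = 124.75 px.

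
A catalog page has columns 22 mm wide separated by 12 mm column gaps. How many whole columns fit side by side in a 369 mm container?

11 columns: 11·22 + 10·12 = 362 mm ≤ 369.
12 columns: 396 mm > 369. So 11.

11 columns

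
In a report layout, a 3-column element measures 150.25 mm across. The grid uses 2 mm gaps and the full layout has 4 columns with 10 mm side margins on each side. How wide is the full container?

3 columns + 2 gaps: 3c + 2·2 = 150.25.
3c = 150.25 − 4 = 146.25, so c = 48.75 mm.
Total width: 2·10 + 4·48.75 + 3·2 = 221 mm.

221 mm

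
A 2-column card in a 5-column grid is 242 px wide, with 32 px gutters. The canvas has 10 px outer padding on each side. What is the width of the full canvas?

2c + 1·32 = 242 → 2c = 210 → c = 105 px.
Canvas = 2·10 + 5·105 + 4·32 = 20 + 525 + 128 = 673 px.

673 px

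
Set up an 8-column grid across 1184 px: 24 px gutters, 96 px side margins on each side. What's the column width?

Content width = 1184 − 2·96 = 992 px.
8c + 7·24 = 992 → 8c = 824 → c = 103 px.

103 px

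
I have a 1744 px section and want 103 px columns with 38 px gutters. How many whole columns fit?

12 columns: 12·103 + 11·38 = 1654 px ≤ 1744.
13 columns: 1795 px > 1744. So 12.

12 columns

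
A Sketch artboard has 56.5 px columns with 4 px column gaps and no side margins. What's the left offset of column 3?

Each column+gutter stride is 60.5 px; with no margin, 2 of them is 121 px.

121 px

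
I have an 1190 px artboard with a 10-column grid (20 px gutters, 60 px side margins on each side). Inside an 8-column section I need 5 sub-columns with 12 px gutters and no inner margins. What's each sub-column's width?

Subtract both margins: 1190 − 2·60 = 1070 px.
1070 − 9·20 = 890; ÷10 gives c = 89 px.
8-column span = 8·89 + 7·20 = 852 px.
Subtracting 4 gutters of 12 leaves 804 for 5 columns, so d = 160.8 px.

160.8 px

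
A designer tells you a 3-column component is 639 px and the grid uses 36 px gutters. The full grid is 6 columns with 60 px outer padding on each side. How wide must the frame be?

1434 px

3c + 2·36 = 639 → 3c = 567 → c = 189 px.
Total width: 2·60 + 6·189 + 5·36 = 1434 px.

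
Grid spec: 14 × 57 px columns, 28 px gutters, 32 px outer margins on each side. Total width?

Adding margins, columns and gutters: 64 + 798 + 364 = 1226 px.

1226 px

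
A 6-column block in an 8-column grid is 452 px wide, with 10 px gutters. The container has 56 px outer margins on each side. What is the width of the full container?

Subtracting 5 gutters of 10 leaves 402 for 6 columns, so c = 67 px.
Container = 2·56 + 8·67 + 7·10 = 112 + 536 + 70 = 718 px.

718 px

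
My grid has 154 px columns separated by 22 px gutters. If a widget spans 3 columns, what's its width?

506 px

3-column span = 3·154 + 2·22 = 506 px.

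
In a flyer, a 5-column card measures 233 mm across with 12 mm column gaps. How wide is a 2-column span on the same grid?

Subtracting 4 column gaps of 12 leaves 185 for 5 columns, so c = 37 mm.
Span of 2: 2·37 + 1·12 = 74 + 12 = 86 mm.

86 mm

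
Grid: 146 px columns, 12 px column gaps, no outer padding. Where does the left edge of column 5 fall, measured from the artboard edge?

No margin, so column 5 starts at 4·(column + gutter) = 4·158 = 632 px.

632 px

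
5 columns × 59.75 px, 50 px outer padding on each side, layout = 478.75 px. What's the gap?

Inside the margins: 478.75 − 100 = 378.75 px.
5·59.75 + 4g = 378.75 → 4g = 80 → g = 20 px.

20 px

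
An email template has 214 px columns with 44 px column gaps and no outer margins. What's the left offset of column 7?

1548 px

No margin, so column 7 starts at 6·(column + gutter) = 6·258 = 1548 px.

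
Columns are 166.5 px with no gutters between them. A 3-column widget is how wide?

499.5 px

3-column span = 3·166.5 = 499.5 px.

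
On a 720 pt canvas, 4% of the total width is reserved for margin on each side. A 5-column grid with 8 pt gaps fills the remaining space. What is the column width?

720 × (1 − 2·4%) = 720 × 92% = 662.4 pt for the columns.
5c + 4·8 = 662.4 → 5c = 630.4 → c = 126.08 pt.

126.08 pt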